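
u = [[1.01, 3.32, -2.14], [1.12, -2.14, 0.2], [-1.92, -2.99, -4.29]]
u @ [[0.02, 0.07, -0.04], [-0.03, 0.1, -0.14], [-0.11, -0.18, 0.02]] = [[0.16, 0.79, -0.55], [0.06, -0.17, 0.26], [0.52, 0.34, 0.41]]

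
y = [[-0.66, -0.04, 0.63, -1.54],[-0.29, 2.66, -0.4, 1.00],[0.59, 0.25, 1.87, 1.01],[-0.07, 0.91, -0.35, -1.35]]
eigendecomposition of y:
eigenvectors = [[-0.02, -0.10, -0.97, 0.91], [-0.84, -0.65, -0.02, -0.04], [-0.52, -0.75, 0.24, -0.26], [-0.15, -0.09, -0.10, 0.32]]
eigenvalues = [2.58, 2.29, -0.97, -1.37]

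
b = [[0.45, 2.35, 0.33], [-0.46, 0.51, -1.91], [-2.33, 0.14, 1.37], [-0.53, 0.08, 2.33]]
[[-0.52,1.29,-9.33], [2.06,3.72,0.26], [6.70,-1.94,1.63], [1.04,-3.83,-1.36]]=b @ [[-3.00, -0.12, -1.37], [0.39, 0.81, -3.6], [-0.25, -1.70, -0.77]]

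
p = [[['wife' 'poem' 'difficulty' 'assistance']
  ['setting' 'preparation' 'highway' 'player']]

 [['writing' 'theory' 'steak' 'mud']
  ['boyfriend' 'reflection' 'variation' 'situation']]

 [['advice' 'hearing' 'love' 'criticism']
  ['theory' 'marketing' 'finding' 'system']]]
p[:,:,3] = [['assistance', 'player'], ['mud', 'situation'], ['criticism', 'system']]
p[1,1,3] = 'situation'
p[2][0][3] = 'criticism'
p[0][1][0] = 'setting'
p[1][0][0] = 'writing'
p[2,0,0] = 'advice'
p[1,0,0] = 'writing'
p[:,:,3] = [['assistance', 'player'], ['mud', 'situation'], ['criticism', 'system']]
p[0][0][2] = 'difficulty'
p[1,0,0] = 'writing'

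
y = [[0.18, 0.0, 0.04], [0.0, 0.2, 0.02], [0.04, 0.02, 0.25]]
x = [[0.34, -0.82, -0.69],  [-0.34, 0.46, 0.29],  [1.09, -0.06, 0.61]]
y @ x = [[0.1, -0.15, -0.1], [-0.05, 0.09, 0.07], [0.28, -0.04, 0.13]]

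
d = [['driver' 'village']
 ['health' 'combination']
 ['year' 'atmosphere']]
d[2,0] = 'year'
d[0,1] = 'village'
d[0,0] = 'driver'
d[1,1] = 'combination'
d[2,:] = ['year', 'atmosphere']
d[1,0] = 'health'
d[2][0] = 'year'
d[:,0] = ['driver', 'health', 'year']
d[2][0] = 'year'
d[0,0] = 'driver'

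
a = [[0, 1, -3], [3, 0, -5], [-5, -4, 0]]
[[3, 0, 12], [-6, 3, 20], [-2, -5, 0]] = a@[[-2, 1, 0], [3, 0, 0], [0, 0, -4]]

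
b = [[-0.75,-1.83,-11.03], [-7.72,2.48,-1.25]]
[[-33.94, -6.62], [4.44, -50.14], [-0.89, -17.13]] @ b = [[76.56, 45.69, 382.63], [383.75, -132.47, 13.7], [132.91, -40.85, 31.23]]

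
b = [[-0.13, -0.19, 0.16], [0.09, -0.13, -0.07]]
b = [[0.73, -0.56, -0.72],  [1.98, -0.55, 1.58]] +[[-0.86,0.37,0.88], [-1.89,0.42,-1.65]]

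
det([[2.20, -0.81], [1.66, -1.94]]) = -2.923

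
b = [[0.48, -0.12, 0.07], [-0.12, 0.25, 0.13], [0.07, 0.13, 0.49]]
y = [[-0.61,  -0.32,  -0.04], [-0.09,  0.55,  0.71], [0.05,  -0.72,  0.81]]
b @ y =[[-0.28, -0.27, -0.05], [0.06, 0.08, 0.29], [-0.03, -0.3, 0.49]]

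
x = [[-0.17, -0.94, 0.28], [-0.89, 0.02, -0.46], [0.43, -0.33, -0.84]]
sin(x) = [[-0.15, -0.79, 0.26], [-0.76, 0.01, -0.37], [0.34, -0.30, -0.71]]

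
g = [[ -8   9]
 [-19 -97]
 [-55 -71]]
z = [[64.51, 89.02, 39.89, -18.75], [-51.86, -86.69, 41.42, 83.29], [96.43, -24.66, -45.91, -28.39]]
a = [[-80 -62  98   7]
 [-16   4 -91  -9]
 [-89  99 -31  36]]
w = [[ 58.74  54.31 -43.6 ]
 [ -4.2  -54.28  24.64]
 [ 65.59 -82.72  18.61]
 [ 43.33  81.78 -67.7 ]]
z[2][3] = -28.39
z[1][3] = 83.29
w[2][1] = -82.72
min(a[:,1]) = -62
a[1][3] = -9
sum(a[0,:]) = -37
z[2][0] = 96.43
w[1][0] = -4.2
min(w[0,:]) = -43.6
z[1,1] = -86.69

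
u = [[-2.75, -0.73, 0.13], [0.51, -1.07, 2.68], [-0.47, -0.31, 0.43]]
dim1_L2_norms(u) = [2.85, 2.93, 0.71]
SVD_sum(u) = [[-0.07, 0.10, -0.26], [0.70, -1.01, 2.65], [0.09, -0.13, 0.35]] + [[-2.68, -0.83, 0.39], [-0.19, -0.06, 0.03], [-0.56, -0.17, 0.08]] + [[-0.0, 0.0, 0.0],[-0.0, 0.00, 0.00],[0.0, -0.0, -0.0]]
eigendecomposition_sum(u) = [[-3.55, -1.69, 1.86],[2.31, 1.10, -1.21],[-0.35, -0.17, 0.18]] + [[0.8,0.96,-1.73], [-1.81,-2.18,3.92], [-0.12,-0.14,0.26]] + [[-0.0, -0.00, 0.01], [0.01, 0.00, -0.03], [0.0, 0.0, -0.01]]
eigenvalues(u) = [-2.26, -1.12, -0.01]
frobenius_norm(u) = 4.15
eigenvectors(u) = [[-0.83, -0.4, -0.22],  [0.54, 0.91, 0.89],  [-0.08, 0.06, 0.39]]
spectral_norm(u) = 2.96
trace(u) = -3.39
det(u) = -0.03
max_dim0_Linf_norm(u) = 2.75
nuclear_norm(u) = 5.87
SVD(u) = [[0.1,0.98,-0.19], [-0.99,0.07,-0.15], [-0.13,0.21,0.97]] @ diag([2.962784391519959, 2.9023265971442105, 0.0029954757566719305]) @ [[-0.24,  0.35,  -0.91], [-0.95,  -0.29,  0.14], [0.22,  -0.89,  -0.4]]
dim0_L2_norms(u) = [2.84, 1.33, 2.72]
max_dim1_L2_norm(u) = 2.93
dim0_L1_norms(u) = [3.73, 2.11, 3.24]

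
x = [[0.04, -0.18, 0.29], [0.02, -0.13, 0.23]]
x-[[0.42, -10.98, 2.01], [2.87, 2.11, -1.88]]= [[-0.38,10.8,-1.72], [-2.85,-2.24,2.11]]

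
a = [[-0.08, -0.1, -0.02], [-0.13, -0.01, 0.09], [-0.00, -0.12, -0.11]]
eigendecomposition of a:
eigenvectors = [[(-0.52+0j), -0.55+0.05j, (-0.55-0.05j)],[(0.61+0j), 0.02+0.06j, 0.02-0.06j],[-0.59+0.00j, (-0.83+0j), -0.83-0.00j]]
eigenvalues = [(0.01+0j), (-0.11+0.01j), (-0.11-0.01j)]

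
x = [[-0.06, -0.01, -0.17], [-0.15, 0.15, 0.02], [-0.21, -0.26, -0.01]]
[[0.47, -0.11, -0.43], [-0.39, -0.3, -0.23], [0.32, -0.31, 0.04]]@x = [[0.08, 0.09, -0.08], [0.12, 0.02, 0.06], [0.02, -0.06, -0.06]]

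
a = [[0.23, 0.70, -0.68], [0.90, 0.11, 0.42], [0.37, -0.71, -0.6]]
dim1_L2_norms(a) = [1.0, 1.0, 1.0]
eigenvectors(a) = [[-0.73+0.00j, (0.07+0.48j), 0.07-0.48j], [(-0.67+0j), 0.06-0.52j, (0.06+0.52j)], [(0.13+0j), (0.7+0j), (0.7-0j)]]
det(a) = 1.00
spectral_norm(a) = 1.00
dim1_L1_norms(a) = [1.61, 1.43, 1.68]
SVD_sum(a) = [[-0.21,0.72,-0.28], [0.08,-0.26,0.1], [0.14,-0.48,0.18]] + [[0.50, 0.03, -0.3], [0.48, 0.03, -0.29], [0.50, 0.03, -0.30]] + [[-0.06, -0.06, -0.10],[0.35, 0.34, 0.61],[-0.27, -0.26, -0.48]]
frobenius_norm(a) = 1.73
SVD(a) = [[0.80, 0.59, 0.13], [-0.28, 0.56, -0.78], [-0.53, 0.59, 0.61]] @ diag([1.0042141403764466, 0.999933887933471, 0.9982415439312501]) @ [[-0.27, 0.9, -0.34], [0.85, 0.05, -0.52], [-0.45, -0.43, -0.78]]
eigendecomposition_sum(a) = [[0.53-0.00j, 0.49+0.00j, (-0.1-0j)], [(0.49-0j), 0.46+0.00j, (-0.09-0j)], [-0.09+0.00j, (-0.09+0j), (0.02+0j)]] + [[-0.15+0.18j, (0.1-0.23j), -0.29-0.18j], [(0.21-0.15j), -0.17+0.21j, 0.25+0.26j], [0.23+0.25j, (-0.31-0.2j), (-0.31+0.38j)]] + [[(-0.15-0.18j),0.10+0.23j,(-0.29+0.18j)], [(0.21+0.15j),-0.17-0.21j,(0.25-0.26j)], [0.23-0.25j,(-0.31+0.2j),-0.31-0.38j]]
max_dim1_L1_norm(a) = 1.68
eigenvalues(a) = [(1+0j), (-0.63+0.78j), (-0.63-0.78j)]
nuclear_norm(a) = 3.00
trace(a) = -0.26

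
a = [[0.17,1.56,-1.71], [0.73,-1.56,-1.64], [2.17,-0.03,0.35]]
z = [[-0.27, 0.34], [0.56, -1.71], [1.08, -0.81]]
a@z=[[-1.02, -1.22], [-2.84, 4.24], [-0.22, 0.51]]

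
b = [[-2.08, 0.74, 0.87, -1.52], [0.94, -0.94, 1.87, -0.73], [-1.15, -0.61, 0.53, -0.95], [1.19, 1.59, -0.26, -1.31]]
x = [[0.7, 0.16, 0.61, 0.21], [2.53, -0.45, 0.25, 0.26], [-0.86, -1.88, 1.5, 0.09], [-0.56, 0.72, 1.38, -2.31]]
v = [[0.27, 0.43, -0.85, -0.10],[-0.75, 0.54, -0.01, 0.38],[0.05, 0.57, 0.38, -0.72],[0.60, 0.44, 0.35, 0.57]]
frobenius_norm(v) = 2.00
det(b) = 10.39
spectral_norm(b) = 3.18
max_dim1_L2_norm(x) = 2.84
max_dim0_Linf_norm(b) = 2.08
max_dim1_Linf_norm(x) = 2.53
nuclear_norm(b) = 8.61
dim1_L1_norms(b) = [5.21, 4.48, 3.24, 4.35]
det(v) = 0.99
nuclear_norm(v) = 3.99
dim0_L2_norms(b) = [2.82, 2.08, 2.15, 2.34]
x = v @ b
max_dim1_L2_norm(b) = 2.82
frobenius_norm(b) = 4.73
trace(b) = -3.80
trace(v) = 1.76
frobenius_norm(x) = 4.72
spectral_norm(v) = 1.00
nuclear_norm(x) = 8.59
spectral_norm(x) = 3.18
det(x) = 10.23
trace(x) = -0.56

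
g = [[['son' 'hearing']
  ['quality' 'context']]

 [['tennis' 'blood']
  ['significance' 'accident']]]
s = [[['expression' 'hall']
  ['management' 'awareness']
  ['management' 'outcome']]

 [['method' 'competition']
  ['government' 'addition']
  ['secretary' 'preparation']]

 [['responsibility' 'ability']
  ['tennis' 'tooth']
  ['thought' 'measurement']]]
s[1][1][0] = 'government'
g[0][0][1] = 'hearing'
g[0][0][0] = 'son'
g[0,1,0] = 'quality'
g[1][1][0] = 'significance'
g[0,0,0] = 'son'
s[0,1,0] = 'management'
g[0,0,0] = 'son'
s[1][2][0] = 'secretary'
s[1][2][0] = 'secretary'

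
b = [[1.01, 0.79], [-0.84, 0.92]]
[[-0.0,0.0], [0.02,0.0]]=b @ [[-0.01, -0.00], [0.01, 0.0]]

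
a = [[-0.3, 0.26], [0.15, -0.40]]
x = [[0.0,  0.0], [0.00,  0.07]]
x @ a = [[0.00, 0.00], [0.01, -0.03]]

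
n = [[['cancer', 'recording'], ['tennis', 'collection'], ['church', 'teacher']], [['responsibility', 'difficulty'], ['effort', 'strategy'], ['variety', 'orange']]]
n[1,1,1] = 'strategy'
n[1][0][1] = 'difficulty'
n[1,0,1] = 'difficulty'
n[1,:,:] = [['responsibility', 'difficulty'], ['effort', 'strategy'], ['variety', 'orange']]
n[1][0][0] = 'responsibility'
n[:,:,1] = [['recording', 'collection', 'teacher'], ['difficulty', 'strategy', 'orange']]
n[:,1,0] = ['tennis', 'effort']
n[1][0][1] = 'difficulty'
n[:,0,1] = ['recording', 'difficulty']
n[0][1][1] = 'collection'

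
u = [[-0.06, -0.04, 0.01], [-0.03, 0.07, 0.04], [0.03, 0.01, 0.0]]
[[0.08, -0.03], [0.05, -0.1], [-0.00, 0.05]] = u @ [[0.38, 2.45], [-1.54, -2.22], [4.16, 3.25]]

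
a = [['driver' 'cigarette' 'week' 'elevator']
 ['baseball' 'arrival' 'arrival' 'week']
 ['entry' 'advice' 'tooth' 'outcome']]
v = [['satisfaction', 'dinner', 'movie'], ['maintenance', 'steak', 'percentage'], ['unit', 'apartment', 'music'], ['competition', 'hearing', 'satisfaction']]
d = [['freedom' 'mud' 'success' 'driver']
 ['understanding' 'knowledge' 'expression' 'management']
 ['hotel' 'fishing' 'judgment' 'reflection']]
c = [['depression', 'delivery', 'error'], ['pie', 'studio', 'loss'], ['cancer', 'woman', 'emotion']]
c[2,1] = 'woman'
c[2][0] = 'cancer'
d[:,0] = ['freedom', 'understanding', 'hotel']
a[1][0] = 'baseball'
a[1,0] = 'baseball'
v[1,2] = 'percentage'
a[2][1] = 'advice'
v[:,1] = ['dinner', 'steak', 'apartment', 'hearing']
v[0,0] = 'satisfaction'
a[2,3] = 'outcome'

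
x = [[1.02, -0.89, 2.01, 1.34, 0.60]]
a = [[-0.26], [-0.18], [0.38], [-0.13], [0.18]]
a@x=[[-0.27, 0.23, -0.52, -0.35, -0.16], [-0.18, 0.16, -0.36, -0.24, -0.11], [0.39, -0.34, 0.76, 0.51, 0.23], [-0.13, 0.12, -0.26, -0.17, -0.08], [0.18, -0.16, 0.36, 0.24, 0.11]]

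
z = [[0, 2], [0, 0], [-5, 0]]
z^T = [[0, 0, -5], [2, 0, 0]]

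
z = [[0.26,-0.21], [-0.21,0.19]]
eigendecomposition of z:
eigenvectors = [[0.76, 0.65], [-0.65, 0.76]]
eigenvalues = [0.44, 0.01]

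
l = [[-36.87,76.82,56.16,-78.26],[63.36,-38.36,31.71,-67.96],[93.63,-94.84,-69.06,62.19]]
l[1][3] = -67.96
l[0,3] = -78.26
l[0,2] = 56.16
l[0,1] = 76.82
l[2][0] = 93.63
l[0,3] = -78.26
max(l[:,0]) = 93.63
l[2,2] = -69.06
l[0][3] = -78.26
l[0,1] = 76.82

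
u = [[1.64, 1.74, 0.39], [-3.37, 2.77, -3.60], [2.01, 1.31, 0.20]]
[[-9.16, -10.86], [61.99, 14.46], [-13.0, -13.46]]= u@[[-8.59, -6.60], [4.17, -0.43], [-5.97, 1.83]]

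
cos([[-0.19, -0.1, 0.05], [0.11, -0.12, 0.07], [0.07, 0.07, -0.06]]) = [[0.99, -0.02, 0.01], [0.01, 1.00, 0.00], [0.00, 0.01, 0.99]]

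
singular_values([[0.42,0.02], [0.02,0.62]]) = [0.62, 0.42]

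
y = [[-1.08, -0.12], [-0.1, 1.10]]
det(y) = -1.200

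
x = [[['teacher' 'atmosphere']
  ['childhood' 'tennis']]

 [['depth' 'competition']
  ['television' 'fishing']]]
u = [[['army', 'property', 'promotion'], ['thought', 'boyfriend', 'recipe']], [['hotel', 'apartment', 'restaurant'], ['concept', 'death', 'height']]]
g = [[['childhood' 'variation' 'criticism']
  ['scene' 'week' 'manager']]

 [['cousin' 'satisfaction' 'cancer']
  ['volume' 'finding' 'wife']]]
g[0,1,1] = 'week'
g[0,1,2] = 'manager'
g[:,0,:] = [['childhood', 'variation', 'criticism'], ['cousin', 'satisfaction', 'cancer']]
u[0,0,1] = 'property'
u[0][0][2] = 'promotion'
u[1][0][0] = 'hotel'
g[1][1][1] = 'finding'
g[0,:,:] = [['childhood', 'variation', 'criticism'], ['scene', 'week', 'manager']]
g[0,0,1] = 'variation'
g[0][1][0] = 'scene'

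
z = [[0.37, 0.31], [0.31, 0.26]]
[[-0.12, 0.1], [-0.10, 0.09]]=z @[[-0.18, 0.16], [-0.16, 0.14]]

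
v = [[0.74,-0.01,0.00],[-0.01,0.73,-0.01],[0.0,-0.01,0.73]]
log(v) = [[-0.3, -0.01, -0.00],[-0.01, -0.31, -0.01],[-0.0, -0.01, -0.31]]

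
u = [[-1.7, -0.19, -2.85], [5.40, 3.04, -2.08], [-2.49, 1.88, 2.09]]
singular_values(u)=[6.88, 3.68, 2.64]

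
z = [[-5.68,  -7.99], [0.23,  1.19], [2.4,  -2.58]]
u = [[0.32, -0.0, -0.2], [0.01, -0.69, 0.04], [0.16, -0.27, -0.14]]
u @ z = [[-2.30, -2.04], [-0.12, -1.0], [-1.31, -1.24]]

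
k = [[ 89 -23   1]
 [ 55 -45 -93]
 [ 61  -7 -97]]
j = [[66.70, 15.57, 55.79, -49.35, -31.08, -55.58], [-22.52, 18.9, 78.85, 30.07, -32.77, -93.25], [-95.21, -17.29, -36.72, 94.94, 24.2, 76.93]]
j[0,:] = [66.7, 15.57, 55.79, -49.35, -31.08, -55.58]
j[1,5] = -93.25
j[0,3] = -49.35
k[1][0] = 55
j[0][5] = -55.58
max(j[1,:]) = 78.85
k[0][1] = -23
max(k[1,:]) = 55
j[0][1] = 15.57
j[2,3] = 94.94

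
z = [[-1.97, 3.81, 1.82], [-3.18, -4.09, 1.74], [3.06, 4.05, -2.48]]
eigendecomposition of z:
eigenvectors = [[(0.46+0.09j), 0.46-0.09j, 0.62+0.00j], [(-0.55+0.03j), (-0.55-0.03j), -0.23+0.00j], [(0.69+0j), (0.69-0j), (0.75+0j)]]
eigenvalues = [(-3.67+0.56j), (-3.67-0.56j), (-1.2+0j)]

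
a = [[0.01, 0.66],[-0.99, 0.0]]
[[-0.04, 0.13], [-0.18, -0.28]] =a @ [[0.18, 0.28], [-0.06, 0.2]]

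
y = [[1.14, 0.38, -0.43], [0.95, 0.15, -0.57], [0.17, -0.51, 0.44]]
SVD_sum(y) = [[1.09, 0.33, -0.56], [0.95, 0.29, -0.48], [-0.15, -0.05, 0.08]] + [[0.03, -0.04, 0.03], [0.02, -0.03, 0.02], [0.32, -0.46, 0.36]] + [[0.02,0.09,0.1],[-0.03,-0.1,-0.11],[-0.0,-0.0,-0.00]]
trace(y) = 1.73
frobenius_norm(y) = 1.83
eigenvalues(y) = [1.53, -0.3, 0.51]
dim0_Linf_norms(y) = [1.14, 0.51, 0.57]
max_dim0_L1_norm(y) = 2.26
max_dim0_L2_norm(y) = 1.49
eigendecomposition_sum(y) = [[0.98, 0.52, -0.66], [0.77, 0.4, -0.51], [-0.21, -0.11, 0.14]] + [[-0.01, 0.01, 0.0], [0.16, -0.23, -0.08], [0.11, -0.16, -0.06]] + [[0.16, -0.15, 0.23], [0.02, -0.02, 0.03], [0.26, -0.24, 0.36]]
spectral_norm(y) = 1.69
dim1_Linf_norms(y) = [1.14, 0.95, 0.51]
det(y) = -0.23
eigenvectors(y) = [[0.78, 0.04, 0.53], [0.61, -0.82, 0.07], [-0.16, -0.57, 0.84]]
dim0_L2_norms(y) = [1.49, 0.65, 0.84]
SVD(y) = [[-0.75,0.08,-0.66], [-0.65,0.07,0.75], [0.11,0.99,0.0]] @ diag([1.692329257079474, 0.6752964890004104, 0.2034608993800826]) @ [[-0.86, -0.26, 0.44], [0.48, -0.69, 0.54], [-0.16, -0.68, -0.72]]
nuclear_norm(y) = 2.57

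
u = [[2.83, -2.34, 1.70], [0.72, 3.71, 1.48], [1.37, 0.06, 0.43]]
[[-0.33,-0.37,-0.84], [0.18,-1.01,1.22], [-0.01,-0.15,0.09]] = u@ [[0.03, 0.03, 0.1], [0.09, -0.11, 0.37], [-0.12, -0.42, -0.15]]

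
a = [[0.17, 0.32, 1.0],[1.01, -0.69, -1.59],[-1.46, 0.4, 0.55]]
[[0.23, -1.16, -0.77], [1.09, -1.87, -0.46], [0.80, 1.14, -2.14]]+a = [[0.4, -0.84, 0.23], [2.1, -2.56, -2.05], [-0.66, 1.54, -1.59]]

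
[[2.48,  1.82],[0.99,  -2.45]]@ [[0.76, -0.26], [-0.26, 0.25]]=[[1.41, -0.19], [1.39, -0.87]]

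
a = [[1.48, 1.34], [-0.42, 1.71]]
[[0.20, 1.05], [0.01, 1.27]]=a @ [[0.11, 0.03],  [0.03, 0.75]]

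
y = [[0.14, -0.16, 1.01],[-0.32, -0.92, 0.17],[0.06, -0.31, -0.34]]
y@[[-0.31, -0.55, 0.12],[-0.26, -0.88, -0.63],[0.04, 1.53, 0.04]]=[[0.04, 1.61, 0.16], [0.35, 1.25, 0.55], [0.05, -0.28, 0.19]]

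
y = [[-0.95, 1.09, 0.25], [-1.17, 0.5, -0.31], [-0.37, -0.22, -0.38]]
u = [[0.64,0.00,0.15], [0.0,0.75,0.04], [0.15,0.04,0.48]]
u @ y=[[-0.66, 0.66, 0.10], [-0.89, 0.37, -0.25], [-0.37, 0.08, -0.16]]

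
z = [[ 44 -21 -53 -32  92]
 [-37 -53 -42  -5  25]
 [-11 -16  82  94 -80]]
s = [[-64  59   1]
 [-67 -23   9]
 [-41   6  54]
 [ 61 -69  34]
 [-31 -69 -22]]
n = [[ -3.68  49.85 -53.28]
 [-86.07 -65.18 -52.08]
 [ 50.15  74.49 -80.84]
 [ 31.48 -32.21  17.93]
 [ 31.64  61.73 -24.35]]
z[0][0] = 44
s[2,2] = 54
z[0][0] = 44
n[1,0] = -86.07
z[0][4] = 92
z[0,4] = 92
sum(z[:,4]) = 37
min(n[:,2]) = -80.84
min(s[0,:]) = -64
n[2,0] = 50.15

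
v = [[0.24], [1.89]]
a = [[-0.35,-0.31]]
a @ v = [[-0.67]]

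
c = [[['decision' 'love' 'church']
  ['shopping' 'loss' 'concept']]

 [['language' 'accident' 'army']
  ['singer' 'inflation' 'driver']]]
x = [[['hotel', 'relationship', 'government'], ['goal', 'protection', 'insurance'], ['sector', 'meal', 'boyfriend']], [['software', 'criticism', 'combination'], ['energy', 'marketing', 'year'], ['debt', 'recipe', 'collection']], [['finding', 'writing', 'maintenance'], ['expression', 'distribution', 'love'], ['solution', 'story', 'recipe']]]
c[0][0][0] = 'decision'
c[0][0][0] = 'decision'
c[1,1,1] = 'inflation'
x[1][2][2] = 'collection'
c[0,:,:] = [['decision', 'love', 'church'], ['shopping', 'loss', 'concept']]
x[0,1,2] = 'insurance'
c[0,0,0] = 'decision'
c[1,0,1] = 'accident'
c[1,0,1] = 'accident'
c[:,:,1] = [['love', 'loss'], ['accident', 'inflation']]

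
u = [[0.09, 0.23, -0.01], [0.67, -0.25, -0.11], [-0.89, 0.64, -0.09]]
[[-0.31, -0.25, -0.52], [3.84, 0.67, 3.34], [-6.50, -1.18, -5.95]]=u @ [[4.85,0.45,3.87], [-3.16,-1.28,-3.69], [1.82,-0.44,1.61]]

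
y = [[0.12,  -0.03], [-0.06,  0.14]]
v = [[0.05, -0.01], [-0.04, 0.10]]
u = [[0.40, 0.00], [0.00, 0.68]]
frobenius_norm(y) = 0.20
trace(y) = 0.26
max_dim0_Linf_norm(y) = 0.14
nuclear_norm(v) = 0.15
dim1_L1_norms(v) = [0.06, 0.14]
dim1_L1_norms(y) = [0.15, 0.2]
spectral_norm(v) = 0.11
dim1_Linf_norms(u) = [0.4, 0.68]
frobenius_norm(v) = 0.12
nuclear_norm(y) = 0.26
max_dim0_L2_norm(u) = 0.68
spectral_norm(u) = 0.68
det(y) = 0.02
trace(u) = 1.08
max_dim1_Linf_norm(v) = 0.1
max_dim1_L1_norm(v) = 0.14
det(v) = 0.00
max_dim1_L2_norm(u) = 0.68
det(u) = 0.27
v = u @ y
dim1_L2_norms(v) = [0.05, 0.11]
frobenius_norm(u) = 0.79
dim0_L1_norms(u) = [0.4, 0.68]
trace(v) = 0.15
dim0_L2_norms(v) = [0.06, 0.1]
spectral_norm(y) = 0.18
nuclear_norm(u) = 1.08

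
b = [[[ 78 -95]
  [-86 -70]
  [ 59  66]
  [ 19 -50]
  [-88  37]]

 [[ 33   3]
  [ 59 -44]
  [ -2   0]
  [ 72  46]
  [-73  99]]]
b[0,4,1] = 37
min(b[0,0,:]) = -95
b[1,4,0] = -73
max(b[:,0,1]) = 3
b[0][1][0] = -86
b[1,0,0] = 33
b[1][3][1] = 46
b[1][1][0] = 59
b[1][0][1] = 3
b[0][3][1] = -50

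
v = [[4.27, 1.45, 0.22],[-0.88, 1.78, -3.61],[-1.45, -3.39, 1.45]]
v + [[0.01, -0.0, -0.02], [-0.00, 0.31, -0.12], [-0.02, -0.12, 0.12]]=[[4.28, 1.45, 0.20],[-0.88, 2.09, -3.73],[-1.47, -3.51, 1.57]]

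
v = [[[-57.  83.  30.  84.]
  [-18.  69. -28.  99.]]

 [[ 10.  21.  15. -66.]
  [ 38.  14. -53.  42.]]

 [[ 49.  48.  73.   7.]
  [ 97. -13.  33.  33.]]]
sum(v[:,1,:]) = 313.0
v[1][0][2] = 15.0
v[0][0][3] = 84.0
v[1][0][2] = 15.0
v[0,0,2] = 30.0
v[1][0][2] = 15.0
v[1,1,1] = 14.0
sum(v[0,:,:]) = 262.0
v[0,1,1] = 69.0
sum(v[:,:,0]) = 119.0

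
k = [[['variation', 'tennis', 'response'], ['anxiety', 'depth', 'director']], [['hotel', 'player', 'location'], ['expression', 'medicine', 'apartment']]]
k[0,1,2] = 'director'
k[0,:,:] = [['variation', 'tennis', 'response'], ['anxiety', 'depth', 'director']]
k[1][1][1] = 'medicine'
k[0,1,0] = 'anxiety'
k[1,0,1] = 'player'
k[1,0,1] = 'player'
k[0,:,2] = ['response', 'director']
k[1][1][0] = 'expression'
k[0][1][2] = 'director'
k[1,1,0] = 'expression'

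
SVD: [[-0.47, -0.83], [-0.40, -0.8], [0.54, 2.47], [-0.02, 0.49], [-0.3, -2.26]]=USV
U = [[0.25,  0.67], [0.24,  0.53], [-0.69,  -0.02], [-0.13,  0.29], [0.62,  -0.43]]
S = [3.66, 0.42]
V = [[-0.21, -0.98], [-0.98, 0.21]]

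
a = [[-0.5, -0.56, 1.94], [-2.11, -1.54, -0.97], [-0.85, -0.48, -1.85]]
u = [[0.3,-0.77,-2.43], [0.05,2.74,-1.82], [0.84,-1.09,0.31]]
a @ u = [[1.45, -3.26, 2.84], [-1.52, -1.54, 7.63], [-1.83, 1.36, 2.37]]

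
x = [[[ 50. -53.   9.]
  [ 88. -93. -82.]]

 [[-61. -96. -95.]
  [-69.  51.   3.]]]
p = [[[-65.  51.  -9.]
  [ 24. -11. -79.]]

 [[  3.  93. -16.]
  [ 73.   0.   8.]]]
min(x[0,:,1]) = -93.0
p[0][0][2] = -9.0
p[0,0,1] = 51.0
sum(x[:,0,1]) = -149.0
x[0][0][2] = 9.0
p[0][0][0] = -65.0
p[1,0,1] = 93.0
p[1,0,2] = -16.0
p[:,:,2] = [[-9.0, -79.0], [-16.0, 8.0]]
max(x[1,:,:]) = 51.0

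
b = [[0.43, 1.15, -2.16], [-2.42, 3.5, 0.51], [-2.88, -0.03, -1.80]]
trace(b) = 2.13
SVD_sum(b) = [[-0.62, 0.57, -0.16], [-2.88, 2.65, -0.73], [-1.74, 1.59, -0.44]] + [[-0.27, -0.56, -0.95], [0.38, 0.77, 1.32], [-0.53, -1.09, -1.85]] + [[1.32, 1.14, -1.05], [0.09, 0.08, -0.07], [-0.62, -0.53, 0.49]]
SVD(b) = [[0.18, -0.39, -0.90], [0.84, 0.53, -0.06], [0.51, -0.75, 0.42]] @ diag([4.727256491224984, 2.9409810690029787, 2.253547518455587]) @ [[-0.72, 0.66, -0.18], [0.24, 0.49, 0.84], [-0.65, -0.56, 0.52]]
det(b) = -31.33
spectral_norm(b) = 4.73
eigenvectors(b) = [[0.47+0.00j, (-0.24+0.41j), -0.24-0.41j], [0.10+0.00j, (-0.83+0j), -0.83-0.00j], [0.88+0.00j, 0.08-0.28j, (0.08+0.28j)]]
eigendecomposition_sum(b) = [[-0.91-0.00j,0.15-0.00j,-1.32+0.00j], [-0.20-0.00j,(0.03-0j),(-0.28+0j)], [(-1.7-0j),0.28-0.00j,(-2.47+0j)]] + [[(0.67+1.15j), 0.50-0.86j, -0.42-0.52j], [(-1.11+2.04j), 1.73-0.02j, (0.4-1.09j)], [(-0.59-0.56j), (-0.15+0.59j), (0.33+0.24j)]] + [[(0.67-1.15j), 0.50+0.86j, -0.42+0.52j], [-1.11-2.04j, 1.73+0.02j, (0.4+1.09j)], [(-0.59+0.56j), (-0.15-0.59j), (0.33-0.24j)]]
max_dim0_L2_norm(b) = 3.79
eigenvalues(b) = [(-3.35+0j), (2.74+1.36j), (2.74-1.36j)]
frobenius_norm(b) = 6.01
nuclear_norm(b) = 9.92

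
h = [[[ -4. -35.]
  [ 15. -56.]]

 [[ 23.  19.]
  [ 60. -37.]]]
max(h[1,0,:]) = 23.0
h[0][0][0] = -4.0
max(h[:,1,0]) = 60.0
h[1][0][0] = 23.0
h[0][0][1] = -35.0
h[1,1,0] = 60.0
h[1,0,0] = 23.0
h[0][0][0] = -4.0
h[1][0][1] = 19.0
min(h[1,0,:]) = 19.0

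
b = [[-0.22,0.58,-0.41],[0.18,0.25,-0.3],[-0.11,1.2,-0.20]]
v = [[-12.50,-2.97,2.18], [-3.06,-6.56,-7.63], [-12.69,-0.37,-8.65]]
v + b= [[-12.72,-2.39,1.77],[-2.88,-6.31,-7.93],[-12.8,0.83,-8.85]]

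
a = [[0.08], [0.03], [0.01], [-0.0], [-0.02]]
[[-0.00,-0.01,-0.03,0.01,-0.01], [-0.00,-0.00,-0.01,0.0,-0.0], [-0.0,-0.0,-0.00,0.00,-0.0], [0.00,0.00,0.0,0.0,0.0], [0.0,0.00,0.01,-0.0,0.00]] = a@[[-0.03, -0.08, -0.39, 0.09, -0.15]]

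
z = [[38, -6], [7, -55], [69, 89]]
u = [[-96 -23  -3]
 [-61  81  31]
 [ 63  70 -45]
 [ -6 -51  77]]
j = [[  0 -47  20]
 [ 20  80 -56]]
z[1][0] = 7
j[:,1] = [-47, 80]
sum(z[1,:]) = -48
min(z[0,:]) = -6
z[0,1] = -6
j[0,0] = 0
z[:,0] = [38, 7, 69]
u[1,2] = 31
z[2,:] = [69, 89]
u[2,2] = -45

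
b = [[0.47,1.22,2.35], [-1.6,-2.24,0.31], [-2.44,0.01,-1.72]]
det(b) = -15.35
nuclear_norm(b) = 7.95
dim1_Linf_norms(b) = [2.35, 2.24, 2.44]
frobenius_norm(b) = 4.88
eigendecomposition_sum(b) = [[0.23+1.41j, 0.54+0.22j, (1.22+0.24j)], [(-0.79-0.21j), (-0.24+0.23j), (-0.41+0.58j)], [(-1.22-0.3j), (-0.37+0.36j), (-0.62+0.91j)]] + [[(0.23-1.41j), 0.54-0.22j, 1.22-0.24j], [-0.79+0.21j, (-0.24-0.23j), -0.41-0.58j], [(-1.22+0.3j), (-0.37-0.36j), -0.62-0.91j]] + [[0.00+0.00j, 0.15+0.00j, (-0.1+0j)],[(-0.02-0j), -1.76-0.00j, (1.13-0j)],[(0.01+0j), 0.74+0.00j, (-0.48+0j)]]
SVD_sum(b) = [[1.51, 1.00, 1.33], [-1.27, -0.84, -1.12], [-1.79, -1.18, -1.57]] + [[-0.13, -0.52, 0.54], [-0.36, -1.38, 1.44], [0.14, 0.55, -0.57]] + [[-0.91,  0.74,  0.48], [0.03,  -0.02,  -0.01], [-0.79,  0.64,  0.42]]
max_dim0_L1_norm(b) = 4.51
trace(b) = -3.49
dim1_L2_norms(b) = [2.69, 2.77, 2.99]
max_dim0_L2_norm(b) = 2.96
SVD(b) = [[-0.57, -0.33, 0.76], [0.48, -0.88, -0.02], [0.67, 0.35, 0.66]] @ diag([3.9583385825251414, 2.307198181535922, 1.6810687723023667]) @ [[-0.67, -0.44, -0.59], [0.18, 0.68, -0.71], [-0.72, 0.58, 0.38]]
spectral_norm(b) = 3.96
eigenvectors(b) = [[-0.69+0.00j,(-0.69-0j),0.08+0.00j], [0.16-0.36j,(0.16+0.36j),(-0.92+0j)], [0.24-0.56j,(0.24+0.56j),0.39+0.00j]]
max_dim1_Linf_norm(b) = 2.44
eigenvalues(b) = [(-0.63+2.54j), (-0.63-2.54j), (-2.23+0j)]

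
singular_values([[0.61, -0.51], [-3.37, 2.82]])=[4.47, 0.0]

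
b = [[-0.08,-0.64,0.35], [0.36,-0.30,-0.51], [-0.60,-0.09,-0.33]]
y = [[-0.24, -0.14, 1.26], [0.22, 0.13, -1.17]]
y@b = [[-0.79, 0.08, -0.43], [0.73, -0.07, 0.4]]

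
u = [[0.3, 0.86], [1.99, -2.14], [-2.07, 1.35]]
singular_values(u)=[3.82, 0.96]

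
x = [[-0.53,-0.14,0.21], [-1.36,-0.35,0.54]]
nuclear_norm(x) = 1.62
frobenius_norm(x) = 1.62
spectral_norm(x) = 1.62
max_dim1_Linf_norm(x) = 1.36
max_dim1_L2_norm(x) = 1.5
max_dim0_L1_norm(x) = 1.89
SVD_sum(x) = [[-0.53, -0.14, 0.21], [-1.36, -0.35, 0.54]] + [[0.0, -0.0, -0.0], [-0.0, 0.00, 0.0]]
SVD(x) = [[-0.36, -0.93], [-0.93, 0.36]] @ diag([1.6150198035771879, 0.0033217545819055412]) @ [[0.9,  0.23,  -0.36], [-0.17,  0.97,  0.19]]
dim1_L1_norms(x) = [0.88, 2.25]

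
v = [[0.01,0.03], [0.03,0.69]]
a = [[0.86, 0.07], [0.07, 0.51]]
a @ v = [[0.01, 0.07], [0.02, 0.35]]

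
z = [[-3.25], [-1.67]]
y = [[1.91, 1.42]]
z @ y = [[-6.21, -4.62], [-3.19, -2.37]]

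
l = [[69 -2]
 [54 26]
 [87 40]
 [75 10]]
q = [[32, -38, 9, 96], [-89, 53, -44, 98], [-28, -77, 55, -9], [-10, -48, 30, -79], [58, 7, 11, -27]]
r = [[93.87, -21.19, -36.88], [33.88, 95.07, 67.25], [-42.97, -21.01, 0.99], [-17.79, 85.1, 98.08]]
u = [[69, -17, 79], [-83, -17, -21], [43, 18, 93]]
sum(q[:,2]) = 61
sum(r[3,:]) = 165.39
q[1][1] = 53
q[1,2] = -44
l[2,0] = 87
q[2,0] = -28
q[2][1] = -77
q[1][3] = 98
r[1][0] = 33.88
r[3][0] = -17.79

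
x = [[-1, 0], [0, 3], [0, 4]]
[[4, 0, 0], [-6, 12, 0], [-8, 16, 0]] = x @ [[-4, 0, 0], [-2, 4, 0]]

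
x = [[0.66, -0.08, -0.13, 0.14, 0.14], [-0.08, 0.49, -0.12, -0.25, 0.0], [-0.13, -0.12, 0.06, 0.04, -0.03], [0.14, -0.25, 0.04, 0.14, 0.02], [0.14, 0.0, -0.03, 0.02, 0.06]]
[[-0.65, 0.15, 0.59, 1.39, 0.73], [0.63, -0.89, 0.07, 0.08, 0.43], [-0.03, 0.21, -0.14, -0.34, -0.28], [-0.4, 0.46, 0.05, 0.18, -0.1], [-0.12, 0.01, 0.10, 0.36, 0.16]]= x@ [[-0.84, 0.48, 0.09, 1.98, 1.04],[0.08, -2.18, -0.18, -0.91, 0.04],[-1.1, 1.31, -3.67, -0.72, -1.84],[-1.56, -1.49, 1.09, -2.4, -1.08],[-0.11, 0.24, -0.82, 1.8, -0.30]]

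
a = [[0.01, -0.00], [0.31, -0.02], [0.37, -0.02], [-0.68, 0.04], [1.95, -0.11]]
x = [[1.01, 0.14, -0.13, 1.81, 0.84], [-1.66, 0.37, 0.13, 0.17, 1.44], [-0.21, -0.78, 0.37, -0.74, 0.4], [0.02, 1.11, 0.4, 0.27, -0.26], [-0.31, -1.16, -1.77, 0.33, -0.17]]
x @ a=[[0.41, -0.02], [2.84, -0.16], [1.18, -0.07], [-0.2, 0.01], [-1.57, 0.09]]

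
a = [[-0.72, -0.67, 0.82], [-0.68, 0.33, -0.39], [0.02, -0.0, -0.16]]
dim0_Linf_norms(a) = [0.72, 0.67, 0.82]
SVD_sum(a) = [[-0.67, -0.68, 0.85], [0.04, 0.04, -0.05], [0.06, 0.06, -0.08]] + [[-0.05, 0.02, -0.02],[-0.72, 0.28, -0.34],[-0.04, 0.02, -0.02]] + [[-0.00, -0.01, -0.01],[0.0, 0.00, 0.0],[-0.0, -0.08, -0.06]]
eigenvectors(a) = [[-0.90,  -0.44,  0.13],[-0.43,  0.9,  0.72],[0.02,  -0.01,  0.68]]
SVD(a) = [[-0.99, -0.06, 0.09], [0.06, -1.00, -0.06], [0.09, -0.06, 0.99]] @ diag([1.286869221185844, 0.850191342144594, 0.1012041960934108]) @ [[0.53, 0.53, -0.66], [0.85, -0.34, 0.41], [-0.01, -0.78, -0.63]]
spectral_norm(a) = 1.29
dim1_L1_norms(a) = [2.21, 1.4, 0.18]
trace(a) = -0.55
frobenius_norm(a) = 1.55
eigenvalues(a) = [-1.06, 0.67, -0.16]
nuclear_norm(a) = 2.24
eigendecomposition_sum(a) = [[-0.85, -0.41, 0.60], [-0.41, -0.2, 0.29], [0.02, 0.01, -0.01]] + [[0.13, -0.26, 0.25], [-0.27, 0.53, -0.51], [0.00, -0.01, 0.01]] + [[-0.00, -0.00, -0.03], [-0.00, -0.0, -0.16], [-0.00, -0.00, -0.15]]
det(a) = 0.11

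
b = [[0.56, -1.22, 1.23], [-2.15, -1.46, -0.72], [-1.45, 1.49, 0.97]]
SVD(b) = [[-0.15, -0.44, 0.88], [0.97, -0.26, 0.03], [0.21, 0.86, 0.47]] @ diag([2.7154513068988115, 2.4350109602312355, 1.5962286250457034]) @ [[-0.91, -0.34, -0.25], [-0.39, 0.9, 0.20], [-0.16, -0.27, 0.95]]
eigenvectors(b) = [[0.44+0.00j, (0.06+0.52j), 0.06-0.52j], [(0.87+0j), (-0.08-0.37j), (-0.08+0.37j)], [-0.20+0.00j, -0.76+0.00j, -0.76-0.00j]]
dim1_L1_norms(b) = [3.01, 4.33, 3.91]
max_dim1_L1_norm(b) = 4.33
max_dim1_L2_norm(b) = 2.7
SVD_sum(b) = [[0.37, 0.14, 0.10],[-2.38, -0.88, -0.65],[-0.53, -0.19, -0.14]] + [[0.42,-0.97,-0.21], [0.24,-0.57,-0.12], [-0.81,1.89,0.41]] + [[-0.22, -0.39, 1.34], [-0.01, -0.01, 0.05], [-0.12, -0.20, 0.7]]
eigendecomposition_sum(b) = [[-0.63+0.00j, -0.89+0.00j, 0.04-0.00j],[(-1.23+0j), -1.75+0.00j, 0.08-0.00j],[0.28-0.00j, (0.39-0j), (-0.02+0j)]] + [[(0.59+0.53j), -0.17-0.36j, (0.6-0.41j)], [(-0.46-0.34j), (0.14+0.25j), (-0.4+0.33j)], [-0.86+0.77j, 0.55-0.18j, 0.49+0.93j]] + [[0.59-0.53j,(-0.17+0.36j),(0.6+0.41j)], [(-0.46+0.34j),0.14-0.25j,-0.40-0.33j], [(-0.86-0.77j),(0.55+0.18j),0.49-0.93j]]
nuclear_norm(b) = 6.75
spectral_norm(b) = 2.72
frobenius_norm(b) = 3.98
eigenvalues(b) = [(-2.39+0j), (1.23+1.7j), (1.23-1.7j)]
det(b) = -10.55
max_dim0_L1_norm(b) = 4.17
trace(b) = 0.07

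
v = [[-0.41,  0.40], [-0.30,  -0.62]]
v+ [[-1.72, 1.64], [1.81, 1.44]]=[[-2.13, 2.04], [1.51, 0.82]]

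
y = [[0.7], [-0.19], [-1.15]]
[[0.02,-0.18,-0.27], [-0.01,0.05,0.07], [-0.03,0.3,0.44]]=y @ [[0.03,-0.26,-0.38]]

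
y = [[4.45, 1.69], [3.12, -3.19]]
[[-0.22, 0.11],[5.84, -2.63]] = y@[[0.47,-0.21], [-1.37,0.62]]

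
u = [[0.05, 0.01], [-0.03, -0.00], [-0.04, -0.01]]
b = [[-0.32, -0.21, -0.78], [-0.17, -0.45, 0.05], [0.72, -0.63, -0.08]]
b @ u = [[0.02, 0.0], [0.0, -0.00], [0.06, 0.01]]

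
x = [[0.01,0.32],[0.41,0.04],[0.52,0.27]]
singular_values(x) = [0.72, 0.32]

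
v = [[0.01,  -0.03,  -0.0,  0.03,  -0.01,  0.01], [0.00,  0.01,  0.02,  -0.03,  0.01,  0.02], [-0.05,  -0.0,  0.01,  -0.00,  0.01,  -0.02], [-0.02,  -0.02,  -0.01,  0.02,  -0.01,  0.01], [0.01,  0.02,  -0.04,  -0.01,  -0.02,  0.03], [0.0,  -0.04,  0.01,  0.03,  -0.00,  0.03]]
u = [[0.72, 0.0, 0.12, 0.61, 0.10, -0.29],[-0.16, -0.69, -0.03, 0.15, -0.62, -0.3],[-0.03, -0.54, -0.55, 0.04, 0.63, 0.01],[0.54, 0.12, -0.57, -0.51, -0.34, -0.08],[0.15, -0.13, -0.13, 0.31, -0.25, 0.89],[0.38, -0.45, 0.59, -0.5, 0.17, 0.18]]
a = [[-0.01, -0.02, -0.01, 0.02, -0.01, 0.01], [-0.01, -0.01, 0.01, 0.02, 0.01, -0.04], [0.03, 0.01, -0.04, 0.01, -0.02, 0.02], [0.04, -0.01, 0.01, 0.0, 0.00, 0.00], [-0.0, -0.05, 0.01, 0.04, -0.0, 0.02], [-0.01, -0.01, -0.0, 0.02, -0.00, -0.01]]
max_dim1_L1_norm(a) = 0.13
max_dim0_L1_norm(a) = 0.11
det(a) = 0.00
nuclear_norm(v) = 0.25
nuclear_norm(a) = 0.24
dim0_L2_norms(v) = [0.06, 0.06, 0.05, 0.06, 0.03, 0.05]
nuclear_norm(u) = 6.01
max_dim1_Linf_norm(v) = 0.05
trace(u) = -1.10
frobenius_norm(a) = 0.12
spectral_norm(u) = 1.01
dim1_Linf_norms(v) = [0.03, 0.03, 0.05, 0.02, 0.04, 0.04]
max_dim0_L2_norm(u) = 1.0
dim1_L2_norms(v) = [0.05, 0.04, 0.06, 0.04, 0.06, 0.06]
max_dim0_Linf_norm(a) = 0.05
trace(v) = 0.06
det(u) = 1.01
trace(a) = -0.07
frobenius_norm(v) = 0.12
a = u @ v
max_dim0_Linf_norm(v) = 0.05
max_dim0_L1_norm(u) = 2.12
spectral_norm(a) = 0.08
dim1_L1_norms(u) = [1.84, 1.95, 1.8, 2.16, 1.86, 2.27]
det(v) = 0.00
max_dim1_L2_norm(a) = 0.07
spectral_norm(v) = 0.08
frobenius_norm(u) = 2.45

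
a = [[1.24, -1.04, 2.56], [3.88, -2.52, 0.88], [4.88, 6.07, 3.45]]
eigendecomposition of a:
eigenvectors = [[-0.36+0.00j,  (0.45+0.18j),  (0.45-0.18j)], [-0.23+0.00j,  0.31-0.44j,  (0.31+0.44j)], [-0.90+0.00j,  (-0.69+0j),  -0.69-0.00j]]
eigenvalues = [(6.96+0j), (-2.4+2.51j), (-2.4-2.51j)]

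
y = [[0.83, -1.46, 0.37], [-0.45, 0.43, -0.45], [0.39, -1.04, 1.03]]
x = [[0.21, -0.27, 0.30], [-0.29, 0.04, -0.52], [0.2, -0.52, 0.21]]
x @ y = [[0.41, -0.73, 0.51], [-0.46, 0.98, -0.66], [0.48, -0.73, 0.52]]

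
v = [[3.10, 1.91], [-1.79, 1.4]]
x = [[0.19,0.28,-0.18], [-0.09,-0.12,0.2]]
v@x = [[0.42, 0.64, -0.18],[-0.47, -0.67, 0.60]]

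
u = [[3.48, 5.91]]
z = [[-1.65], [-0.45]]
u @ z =[[-8.40]]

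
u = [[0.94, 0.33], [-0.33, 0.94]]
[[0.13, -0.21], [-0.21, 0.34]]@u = [[0.19, -0.15], [-0.31, 0.25]]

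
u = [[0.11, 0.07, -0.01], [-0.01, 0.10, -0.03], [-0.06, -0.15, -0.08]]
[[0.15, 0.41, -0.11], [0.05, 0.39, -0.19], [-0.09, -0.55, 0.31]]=u@ [[1.01,1.27,0.24], [0.42,3.7,-1.99], [-0.47,-1.07,-0.29]]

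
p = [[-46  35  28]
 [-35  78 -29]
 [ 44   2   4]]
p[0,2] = 28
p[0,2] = 28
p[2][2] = 4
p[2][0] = 44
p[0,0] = -46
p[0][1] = 35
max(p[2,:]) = 44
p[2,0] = 44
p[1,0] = -35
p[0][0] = -46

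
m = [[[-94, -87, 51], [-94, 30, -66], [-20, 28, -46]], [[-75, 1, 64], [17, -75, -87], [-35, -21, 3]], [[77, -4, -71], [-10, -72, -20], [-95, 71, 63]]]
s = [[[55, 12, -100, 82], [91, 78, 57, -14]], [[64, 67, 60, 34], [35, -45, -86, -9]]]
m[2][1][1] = -72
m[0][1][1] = 30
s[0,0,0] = 55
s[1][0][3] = 34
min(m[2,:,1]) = -72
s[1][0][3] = 34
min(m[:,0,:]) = -94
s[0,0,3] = 82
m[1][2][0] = -35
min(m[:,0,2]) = -71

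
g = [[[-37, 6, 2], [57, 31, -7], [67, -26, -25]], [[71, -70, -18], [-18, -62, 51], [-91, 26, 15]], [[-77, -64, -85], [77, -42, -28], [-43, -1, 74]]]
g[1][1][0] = -18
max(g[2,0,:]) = -64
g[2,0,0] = -77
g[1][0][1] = -70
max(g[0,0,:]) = 6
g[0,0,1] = 6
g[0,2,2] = -25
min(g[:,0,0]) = -77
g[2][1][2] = -28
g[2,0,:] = [-77, -64, -85]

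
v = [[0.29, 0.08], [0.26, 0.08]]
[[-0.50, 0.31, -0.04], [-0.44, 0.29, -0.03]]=v @ [[-1.84, 0.63, -0.25], [0.48, 1.56, 0.39]]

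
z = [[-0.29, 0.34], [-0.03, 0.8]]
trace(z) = 0.51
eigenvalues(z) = [-0.28, 0.79]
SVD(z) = [[0.44, 0.9],[0.90, -0.44]] @ diag([0.8816524225727899, 0.2515730624918552]) @ [[-0.17, 0.98], [-0.98, -0.17]]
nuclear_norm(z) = 1.13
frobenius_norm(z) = 0.92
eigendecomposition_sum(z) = [[-0.28, 0.09], [-0.01, 0.0]] + [[-0.01,0.25], [-0.02,0.80]]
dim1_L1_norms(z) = [0.63, 0.83]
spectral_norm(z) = 0.88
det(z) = -0.22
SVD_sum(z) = [[-0.07,0.38], [-0.14,0.78]] + [[-0.22, -0.04], [0.11, 0.02]]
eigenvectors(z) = [[-1.0, -0.3], [-0.03, -0.95]]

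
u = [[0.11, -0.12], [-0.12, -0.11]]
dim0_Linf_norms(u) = [0.12, 0.12]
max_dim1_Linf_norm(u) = 0.12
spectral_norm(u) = 0.16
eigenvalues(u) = [0.16, -0.16]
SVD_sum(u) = [[0.11, 0.0],[-0.12, 0.00]] + [[0.0, -0.12], [0.00, -0.11]]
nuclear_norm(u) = 0.33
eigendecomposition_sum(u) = [[0.14, -0.06], [-0.06, 0.03]] + [[-0.03,-0.06], [-0.06,-0.14]]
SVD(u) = [[-0.68,0.74], [0.74,0.68]] @ diag([0.16278820596099705, 0.16278820596099705]) @ [[-1.0, -0.0],[-0.00, -1.00]]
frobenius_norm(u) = 0.23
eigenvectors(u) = [[0.92, 0.40],[-0.4, 0.92]]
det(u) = -0.03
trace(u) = 0.00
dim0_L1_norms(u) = [0.23, 0.23]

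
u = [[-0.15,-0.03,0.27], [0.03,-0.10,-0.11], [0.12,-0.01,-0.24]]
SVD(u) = [[-0.73, -0.37, 0.58], [0.27, -0.93, -0.26], [0.63, -0.03, 0.77]] @ diag([0.4240983140598271, 0.10740660282363268, 0.0021075297147583457]) @ [[0.45, -0.03, -0.89], [0.23, 0.97, 0.09], [-0.86, 0.24, -0.45]]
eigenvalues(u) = [-0.38, -0.0, -0.11]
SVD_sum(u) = [[-0.14, 0.01, 0.27], [0.05, -0.0, -0.1], [0.12, -0.01, -0.24]] + [[-0.01,-0.04,-0.00], [-0.02,-0.10,-0.01], [-0.00,-0.00,-0.0]] + [[-0.0,0.00,-0.0],[0.0,-0.00,0.0],[-0.0,0.00,-0.00]]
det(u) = -0.00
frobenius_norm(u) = 0.44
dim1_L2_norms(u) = [0.31, 0.15, 0.27]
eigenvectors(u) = [[0.70, -0.86, -0.24], [-0.33, 0.24, -0.96], [-0.63, -0.45, -0.14]]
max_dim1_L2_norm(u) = 0.31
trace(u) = -0.49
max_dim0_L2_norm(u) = 0.38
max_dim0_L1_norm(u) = 0.62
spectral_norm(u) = 0.42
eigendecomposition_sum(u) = [[-0.14,-0.01,0.27],[0.06,0.0,-0.12],[0.13,0.00,-0.24]] + [[-0.0,0.00,-0.00], [0.00,-0.00,0.0], [-0.00,0.00,-0.0]] + [[-0.01,  -0.03,  0.0], [-0.04,  -0.10,  0.01], [-0.01,  -0.02,  0.0]]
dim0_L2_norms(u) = [0.19, 0.1, 0.38]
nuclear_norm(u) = 0.53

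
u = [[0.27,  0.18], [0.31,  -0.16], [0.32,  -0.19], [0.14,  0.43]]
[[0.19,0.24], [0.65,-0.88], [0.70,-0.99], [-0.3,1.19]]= u@[[1.48, -1.22], [-1.18, 3.16]]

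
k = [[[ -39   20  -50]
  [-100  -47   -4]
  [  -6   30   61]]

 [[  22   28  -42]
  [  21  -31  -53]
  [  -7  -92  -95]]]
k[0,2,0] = -6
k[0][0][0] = -39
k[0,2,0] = -6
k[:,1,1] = [-47, -31]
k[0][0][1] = 20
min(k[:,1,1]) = -47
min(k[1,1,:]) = -53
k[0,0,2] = -50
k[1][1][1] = -31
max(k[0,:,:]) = 61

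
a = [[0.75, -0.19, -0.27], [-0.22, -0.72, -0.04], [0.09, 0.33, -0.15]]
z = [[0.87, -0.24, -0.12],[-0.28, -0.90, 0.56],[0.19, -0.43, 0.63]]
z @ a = [[0.69, -0.03, -0.21], [0.04, 0.89, 0.03], [0.29, 0.48, -0.13]]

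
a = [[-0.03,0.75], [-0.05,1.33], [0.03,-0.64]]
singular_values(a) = [1.66, 0.01]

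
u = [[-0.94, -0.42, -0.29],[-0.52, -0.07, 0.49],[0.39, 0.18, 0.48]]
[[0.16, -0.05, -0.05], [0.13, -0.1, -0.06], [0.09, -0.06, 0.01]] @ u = [[-0.14,-0.07,-0.09], [-0.09,-0.06,-0.12], [-0.05,-0.03,-0.05]]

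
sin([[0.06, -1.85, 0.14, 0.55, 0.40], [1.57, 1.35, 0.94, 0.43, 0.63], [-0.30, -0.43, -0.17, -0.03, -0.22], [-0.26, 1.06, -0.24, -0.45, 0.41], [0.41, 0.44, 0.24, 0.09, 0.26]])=[[0.58, -2.21, 0.5, 0.92, 0.87], [1.74, 1.96, 1.02, 0.35, 0.43], [-0.27, -0.58, -0.14, 0.03, -0.13], [-0.74, 1.23, -0.55, -0.74, 0.06], [0.42, 0.62, 0.23, 0.04, 0.18]]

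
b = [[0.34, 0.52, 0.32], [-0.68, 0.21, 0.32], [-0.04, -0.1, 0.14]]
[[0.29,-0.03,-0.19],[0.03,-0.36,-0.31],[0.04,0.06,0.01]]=b @ [[0.21, 0.48, 0.25], [0.16, -0.50, -0.42], [0.43, 0.22, -0.17]]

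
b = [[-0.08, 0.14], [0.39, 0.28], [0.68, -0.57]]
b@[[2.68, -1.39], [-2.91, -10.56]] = [[-0.62, -1.37], [0.23, -3.50], [3.48, 5.07]]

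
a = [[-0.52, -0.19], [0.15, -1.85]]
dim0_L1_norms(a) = [0.67, 2.04]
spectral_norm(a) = 1.86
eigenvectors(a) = [[0.99,0.14], [0.11,0.99]]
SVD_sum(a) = [[0.01, -0.16], [0.10, -1.85]] + [[-0.53, -0.03], [0.05, 0.00]]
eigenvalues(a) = [-0.54, -1.83]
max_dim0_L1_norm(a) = 2.04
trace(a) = -2.37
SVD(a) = [[0.09, 1.0],[1.0, -0.09]] @ diag([1.8624326732829353, 0.5318313054796404]) @ [[0.06, -1.00],[-1.0, -0.06]]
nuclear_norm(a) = 2.39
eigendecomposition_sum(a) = [[-0.55,0.08],[-0.06,0.01]] + [[0.03, -0.27], [0.21, -1.86]]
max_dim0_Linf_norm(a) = 1.85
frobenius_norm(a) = 1.94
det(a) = 0.99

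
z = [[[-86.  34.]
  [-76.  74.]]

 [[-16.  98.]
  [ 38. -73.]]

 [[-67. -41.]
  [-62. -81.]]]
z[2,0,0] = -67.0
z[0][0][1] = 34.0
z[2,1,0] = -62.0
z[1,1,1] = -73.0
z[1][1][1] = -73.0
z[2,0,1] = -41.0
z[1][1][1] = -73.0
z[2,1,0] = -62.0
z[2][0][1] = -41.0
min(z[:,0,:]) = -86.0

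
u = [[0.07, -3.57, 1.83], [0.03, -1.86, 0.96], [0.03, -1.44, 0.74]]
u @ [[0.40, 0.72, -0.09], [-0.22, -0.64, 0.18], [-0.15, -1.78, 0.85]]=[[0.54, -0.92, 0.91], [0.28, -0.50, 0.48], [0.22, -0.37, 0.37]]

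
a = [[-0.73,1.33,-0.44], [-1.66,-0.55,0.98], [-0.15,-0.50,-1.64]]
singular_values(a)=[2.17, 1.61, 1.48]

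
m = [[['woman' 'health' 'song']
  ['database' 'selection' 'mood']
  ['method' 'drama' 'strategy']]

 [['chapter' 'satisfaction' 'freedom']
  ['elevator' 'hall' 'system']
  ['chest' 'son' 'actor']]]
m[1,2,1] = 'son'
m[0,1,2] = 'mood'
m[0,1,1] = 'selection'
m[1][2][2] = 'actor'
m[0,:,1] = ['health', 'selection', 'drama']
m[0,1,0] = 'database'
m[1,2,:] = ['chest', 'son', 'actor']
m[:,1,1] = ['selection', 'hall']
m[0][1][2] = 'mood'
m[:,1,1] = ['selection', 'hall']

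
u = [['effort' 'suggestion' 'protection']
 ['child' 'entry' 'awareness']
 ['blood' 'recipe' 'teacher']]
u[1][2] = 'awareness'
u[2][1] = 'recipe'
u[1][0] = 'child'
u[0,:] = ['effort', 'suggestion', 'protection']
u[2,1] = 'recipe'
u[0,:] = ['effort', 'suggestion', 'protection']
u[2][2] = 'teacher'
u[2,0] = 'blood'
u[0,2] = 'protection'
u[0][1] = 'suggestion'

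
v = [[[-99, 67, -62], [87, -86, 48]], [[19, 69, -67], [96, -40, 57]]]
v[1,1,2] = 57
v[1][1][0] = 96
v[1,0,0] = 19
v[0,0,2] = -62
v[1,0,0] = 19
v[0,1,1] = -86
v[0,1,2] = 48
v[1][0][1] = 69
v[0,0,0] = -99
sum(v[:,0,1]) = 136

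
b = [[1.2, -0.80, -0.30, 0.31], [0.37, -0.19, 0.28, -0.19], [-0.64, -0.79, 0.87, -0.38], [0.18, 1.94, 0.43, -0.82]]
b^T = [[1.20, 0.37, -0.64, 0.18],[-0.8, -0.19, -0.79, 1.94],[-0.30, 0.28, 0.87, 0.43],[0.31, -0.19, -0.38, -0.82]]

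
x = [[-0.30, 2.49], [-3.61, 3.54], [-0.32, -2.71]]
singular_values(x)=[5.82, 2.34]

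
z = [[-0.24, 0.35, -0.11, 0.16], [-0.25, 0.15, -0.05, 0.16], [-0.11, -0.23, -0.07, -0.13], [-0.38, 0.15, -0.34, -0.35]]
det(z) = 0.00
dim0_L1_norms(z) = [0.98, 0.88, 0.57, 0.8]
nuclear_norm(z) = 1.45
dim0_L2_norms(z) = [0.53, 0.47, 0.37, 0.44]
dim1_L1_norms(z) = [0.86, 0.61, 0.54, 1.22]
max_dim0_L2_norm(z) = 0.53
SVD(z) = [[-0.49, -0.6, 0.05, -0.63], [-0.33, -0.39, -0.63, 0.58], [-0.05, 0.49, -0.72, -0.48], [-0.81, 0.49, 0.27, 0.17]] @ diag([0.7186437285235354, 0.5147427029674578, 0.2024124759516896, 0.017897786864676666]) @ [[0.71, -0.46, 0.48, 0.22],[0.01, -0.60, -0.22, -0.77],[0.61, 0.63, -0.08, -0.47],[-0.35, 0.16, 0.84, -0.37]]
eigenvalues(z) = [(-0.38+0j), (-0.01+0.18j), (-0.01-0.18j), (-0.11+0j)]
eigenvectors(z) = [[0.14+0.00j, (0.46+0.27j), (0.46-0.27j), 0.01+0.00j], [0.34+0.00j, -0.08+0.47j, (-0.08-0.47j), -0.47+0.00j], [(-0.09+0j), -0.69+0.00j, (-0.69-0j), -0.64+0.00j], [(-0.93+0j), 0.07-0.13j, 0.07+0.13j, 0.60+0.00j]]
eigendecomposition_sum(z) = [[0.11+0.00j, (-0.05+0j), 0.09-0.00j, (0.05+0j)],[0.27+0.00j, (-0.12+0j), 0.20-0.00j, 0.12+0.00j],[(-0.07-0j), (0.03-0j), (-0.05+0j), (-0.03-0j)],[(-0.72-0j), 0.33-0.00j, (-0.56+0j), -0.32-0.00j]] + [[-0.18+0.11j, 0.20-0.00j, -0.10+0.02j, (0.06+0.01j)], [-0.15-0.11j, (0.07+0.17j), -0.05-0.08j, (0.01+0.05j)], [(0.13-0.24j), -0.22+0.14j, 0.10-0.09j, (-0.07+0.02j)], [0.03+0.05j, (-0-0.06j), (0.01+0.03j), 0.00-0.02j]] + [[-0.18-0.11j, 0.20+0.00j, (-0.1-0.02j), 0.06-0.01j],  [(-0.15+0.11j), (0.07-0.17j), (-0.05+0.08j), 0.01-0.05j],  [0.13+0.24j, -0.22-0.14j, 0.10+0.09j, -0.07-0.02j],  [(0.03-0.05j), (-0+0.06j), (0.01-0.03j), 0.00+0.02j]] + [[0.01+0.00j, (-0+0j), 0j, (-0+0j)], [-0.22-0.00j, 0.13-0.00j, (-0.16-0j), 0.03-0.00j], [-0.30-0.00j, (0.18-0j), (-0.22-0j), 0.04-0.00j], [0.28+0.00j, (-0.17+0j), (0.2+0j), -0.04+0.00j]]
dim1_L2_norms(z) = [0.47, 0.34, 0.29, 0.64]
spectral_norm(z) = 0.72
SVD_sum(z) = [[-0.25, 0.16, -0.17, -0.08], [-0.17, 0.11, -0.11, -0.05], [-0.03, 0.02, -0.02, -0.01], [-0.41, 0.27, -0.28, -0.13]] + [[-0.0, 0.19, 0.07, 0.24], [-0.00, 0.12, 0.05, 0.16], [0.00, -0.15, -0.06, -0.19], [0.00, -0.15, -0.06, -0.19]] + [[0.01, 0.01, -0.00, -0.00], [-0.08, -0.08, 0.01, 0.06], [-0.09, -0.09, 0.01, 0.07], [0.03, 0.04, -0.0, -0.03]] + [[0.00, -0.00, -0.01, 0.00], [-0.0, 0.00, 0.01, -0.00], [0.0, -0.00, -0.01, 0.0], [-0.0, 0.0, 0.00, -0.0]]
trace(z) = -0.51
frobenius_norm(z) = 0.91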